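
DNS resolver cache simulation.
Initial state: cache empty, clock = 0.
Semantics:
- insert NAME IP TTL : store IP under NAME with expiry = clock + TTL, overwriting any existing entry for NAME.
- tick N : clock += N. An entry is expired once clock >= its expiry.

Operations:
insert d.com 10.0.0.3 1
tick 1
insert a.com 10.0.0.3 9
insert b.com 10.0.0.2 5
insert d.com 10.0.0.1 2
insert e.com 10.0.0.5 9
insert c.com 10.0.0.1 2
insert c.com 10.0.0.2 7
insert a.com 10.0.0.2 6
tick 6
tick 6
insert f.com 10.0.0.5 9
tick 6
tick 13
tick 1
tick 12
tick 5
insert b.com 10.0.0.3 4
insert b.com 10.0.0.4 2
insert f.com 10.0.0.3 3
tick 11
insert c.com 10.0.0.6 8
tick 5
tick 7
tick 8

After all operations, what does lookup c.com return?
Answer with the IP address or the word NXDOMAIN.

Op 1: insert d.com -> 10.0.0.3 (expiry=0+1=1). clock=0
Op 2: tick 1 -> clock=1. purged={d.com}
Op 3: insert a.com -> 10.0.0.3 (expiry=1+9=10). clock=1
Op 4: insert b.com -> 10.0.0.2 (expiry=1+5=6). clock=1
Op 5: insert d.com -> 10.0.0.1 (expiry=1+2=3). clock=1
Op 6: insert e.com -> 10.0.0.5 (expiry=1+9=10). clock=1
Op 7: insert c.com -> 10.0.0.1 (expiry=1+2=3). clock=1
Op 8: insert c.com -> 10.0.0.2 (expiry=1+7=8). clock=1
Op 9: insert a.com -> 10.0.0.2 (expiry=1+6=7). clock=1
Op 10: tick 6 -> clock=7. purged={a.com,b.com,d.com}
Op 11: tick 6 -> clock=13. purged={c.com,e.com}
Op 12: insert f.com -> 10.0.0.5 (expiry=13+9=22). clock=13
Op 13: tick 6 -> clock=19.
Op 14: tick 13 -> clock=32. purged={f.com}
Op 15: tick 1 -> clock=33.
Op 16: tick 12 -> clock=45.
Op 17: tick 5 -> clock=50.
Op 18: insert b.com -> 10.0.0.3 (expiry=50+4=54). clock=50
Op 19: insert b.com -> 10.0.0.4 (expiry=50+2=52). clock=50
Op 20: insert f.com -> 10.0.0.3 (expiry=50+3=53). clock=50
Op 21: tick 11 -> clock=61. purged={b.com,f.com}
Op 22: insert c.com -> 10.0.0.6 (expiry=61+8=69). clock=61
Op 23: tick 5 -> clock=66.
Op 24: tick 7 -> clock=73. purged={c.com}
Op 25: tick 8 -> clock=81.
lookup c.com: not in cache (expired or never inserted)

Answer: NXDOMAIN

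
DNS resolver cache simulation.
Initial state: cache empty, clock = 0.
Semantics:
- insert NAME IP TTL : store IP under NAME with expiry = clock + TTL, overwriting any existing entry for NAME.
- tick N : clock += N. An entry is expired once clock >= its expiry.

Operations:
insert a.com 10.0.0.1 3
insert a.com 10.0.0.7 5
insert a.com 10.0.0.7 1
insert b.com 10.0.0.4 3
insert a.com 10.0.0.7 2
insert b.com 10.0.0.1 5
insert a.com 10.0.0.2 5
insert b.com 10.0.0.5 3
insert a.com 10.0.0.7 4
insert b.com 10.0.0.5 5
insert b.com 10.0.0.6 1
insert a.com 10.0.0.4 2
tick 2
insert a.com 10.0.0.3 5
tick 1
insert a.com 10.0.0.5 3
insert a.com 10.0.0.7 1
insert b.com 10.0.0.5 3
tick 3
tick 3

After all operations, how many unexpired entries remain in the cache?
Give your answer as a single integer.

Op 1: insert a.com -> 10.0.0.1 (expiry=0+3=3). clock=0
Op 2: insert a.com -> 10.0.0.7 (expiry=0+5=5). clock=0
Op 3: insert a.com -> 10.0.0.7 (expiry=0+1=1). clock=0
Op 4: insert b.com -> 10.0.0.4 (expiry=0+3=3). clock=0
Op 5: insert a.com -> 10.0.0.7 (expiry=0+2=2). clock=0
Op 6: insert b.com -> 10.0.0.1 (expiry=0+5=5). clock=0
Op 7: insert a.com -> 10.0.0.2 (expiry=0+5=5). clock=0
Op 8: insert b.com -> 10.0.0.5 (expiry=0+3=3). clock=0
Op 9: insert a.com -> 10.0.0.7 (expiry=0+4=4). clock=0
Op 10: insert b.com -> 10.0.0.5 (expiry=0+5=5). clock=0
Op 11: insert b.com -> 10.0.0.6 (expiry=0+1=1). clock=0
Op 12: insert a.com -> 10.0.0.4 (expiry=0+2=2). clock=0
Op 13: tick 2 -> clock=2. purged={a.com,b.com}
Op 14: insert a.com -> 10.0.0.3 (expiry=2+5=7). clock=2
Op 15: tick 1 -> clock=3.
Op 16: insert a.com -> 10.0.0.5 (expiry=3+3=6). clock=3
Op 17: insert a.com -> 10.0.0.7 (expiry=3+1=4). clock=3
Op 18: insert b.com -> 10.0.0.5 (expiry=3+3=6). clock=3
Op 19: tick 3 -> clock=6. purged={a.com,b.com}
Op 20: tick 3 -> clock=9.
Final cache (unexpired): {} -> size=0

Answer: 0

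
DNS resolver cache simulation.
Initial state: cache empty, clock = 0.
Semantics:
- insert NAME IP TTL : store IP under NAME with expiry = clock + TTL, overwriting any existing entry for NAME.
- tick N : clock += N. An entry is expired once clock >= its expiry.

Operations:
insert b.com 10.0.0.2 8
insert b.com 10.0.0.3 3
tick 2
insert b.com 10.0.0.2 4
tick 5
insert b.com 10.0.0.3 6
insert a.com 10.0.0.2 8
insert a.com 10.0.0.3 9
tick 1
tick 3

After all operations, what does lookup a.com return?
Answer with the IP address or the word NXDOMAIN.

Op 1: insert b.com -> 10.0.0.2 (expiry=0+8=8). clock=0
Op 2: insert b.com -> 10.0.0.3 (expiry=0+3=3). clock=0
Op 3: tick 2 -> clock=2.
Op 4: insert b.com -> 10.0.0.2 (expiry=2+4=6). clock=2
Op 5: tick 5 -> clock=7. purged={b.com}
Op 6: insert b.com -> 10.0.0.3 (expiry=7+6=13). clock=7
Op 7: insert a.com -> 10.0.0.2 (expiry=7+8=15). clock=7
Op 8: insert a.com -> 10.0.0.3 (expiry=7+9=16). clock=7
Op 9: tick 1 -> clock=8.
Op 10: tick 3 -> clock=11.
lookup a.com: present, ip=10.0.0.3 expiry=16 > clock=11

Answer: 10.0.0.3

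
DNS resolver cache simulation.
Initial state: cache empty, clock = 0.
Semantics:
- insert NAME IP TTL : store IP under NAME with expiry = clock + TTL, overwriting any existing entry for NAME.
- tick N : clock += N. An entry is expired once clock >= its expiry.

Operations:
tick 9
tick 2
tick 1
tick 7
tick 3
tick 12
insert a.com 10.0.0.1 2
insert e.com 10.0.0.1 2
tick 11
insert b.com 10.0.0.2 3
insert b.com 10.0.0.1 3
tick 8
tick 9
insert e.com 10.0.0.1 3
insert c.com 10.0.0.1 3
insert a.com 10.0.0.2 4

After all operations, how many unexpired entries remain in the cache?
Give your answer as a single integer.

Op 1: tick 9 -> clock=9.
Op 2: tick 2 -> clock=11.
Op 3: tick 1 -> clock=12.
Op 4: tick 7 -> clock=19.
Op 5: tick 3 -> clock=22.
Op 6: tick 12 -> clock=34.
Op 7: insert a.com -> 10.0.0.1 (expiry=34+2=36). clock=34
Op 8: insert e.com -> 10.0.0.1 (expiry=34+2=36). clock=34
Op 9: tick 11 -> clock=45. purged={a.com,e.com}
Op 10: insert b.com -> 10.0.0.2 (expiry=45+3=48). clock=45
Op 11: insert b.com -> 10.0.0.1 (expiry=45+3=48). clock=45
Op 12: tick 8 -> clock=53. purged={b.com}
Op 13: tick 9 -> clock=62.
Op 14: insert e.com -> 10.0.0.1 (expiry=62+3=65). clock=62
Op 15: insert c.com -> 10.0.0.1 (expiry=62+3=65). clock=62
Op 16: insert a.com -> 10.0.0.2 (expiry=62+4=66). clock=62
Final cache (unexpired): {a.com,c.com,e.com} -> size=3

Answer: 3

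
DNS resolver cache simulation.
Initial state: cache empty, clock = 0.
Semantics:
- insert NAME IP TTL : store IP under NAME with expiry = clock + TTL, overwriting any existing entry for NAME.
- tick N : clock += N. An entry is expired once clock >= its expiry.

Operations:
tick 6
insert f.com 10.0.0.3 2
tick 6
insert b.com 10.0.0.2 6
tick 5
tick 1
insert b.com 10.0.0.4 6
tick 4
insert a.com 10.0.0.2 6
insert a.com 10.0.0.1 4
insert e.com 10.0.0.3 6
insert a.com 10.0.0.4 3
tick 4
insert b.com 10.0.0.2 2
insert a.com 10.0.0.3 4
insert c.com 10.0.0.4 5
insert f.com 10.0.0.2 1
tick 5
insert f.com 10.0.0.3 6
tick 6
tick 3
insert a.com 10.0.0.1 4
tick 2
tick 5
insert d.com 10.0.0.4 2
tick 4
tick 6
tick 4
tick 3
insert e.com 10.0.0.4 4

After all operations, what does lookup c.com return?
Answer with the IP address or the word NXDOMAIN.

Op 1: tick 6 -> clock=6.
Op 2: insert f.com -> 10.0.0.3 (expiry=6+2=8). clock=6
Op 3: tick 6 -> clock=12. purged={f.com}
Op 4: insert b.com -> 10.0.0.2 (expiry=12+6=18). clock=12
Op 5: tick 5 -> clock=17.
Op 6: tick 1 -> clock=18. purged={b.com}
Op 7: insert b.com -> 10.0.0.4 (expiry=18+6=24). clock=18
Op 8: tick 4 -> clock=22.
Op 9: insert a.com -> 10.0.0.2 (expiry=22+6=28). clock=22
Op 10: insert a.com -> 10.0.0.1 (expiry=22+4=26). clock=22
Op 11: insert e.com -> 10.0.0.3 (expiry=22+6=28). clock=22
Op 12: insert a.com -> 10.0.0.4 (expiry=22+3=25). clock=22
Op 13: tick 4 -> clock=26. purged={a.com,b.com}
Op 14: insert b.com -> 10.0.0.2 (expiry=26+2=28). clock=26
Op 15: insert a.com -> 10.0.0.3 (expiry=26+4=30). clock=26
Op 16: insert c.com -> 10.0.0.4 (expiry=26+5=31). clock=26
Op 17: insert f.com -> 10.0.0.2 (expiry=26+1=27). clock=26
Op 18: tick 5 -> clock=31. purged={a.com,b.com,c.com,e.com,f.com}
Op 19: insert f.com -> 10.0.0.3 (expiry=31+6=37). clock=31
Op 20: tick 6 -> clock=37. purged={f.com}
Op 21: tick 3 -> clock=40.
Op 22: insert a.com -> 10.0.0.1 (expiry=40+4=44). clock=40
Op 23: tick 2 -> clock=42.
Op 24: tick 5 -> clock=47. purged={a.com}
Op 25: insert d.com -> 10.0.0.4 (expiry=47+2=49). clock=47
Op 26: tick 4 -> clock=51. purged={d.com}
Op 27: tick 6 -> clock=57.
Op 28: tick 4 -> clock=61.
Op 29: tick 3 -> clock=64.
Op 30: insert e.com -> 10.0.0.4 (expiry=64+4=68). clock=64
lookup c.com: not in cache (expired or never inserted)

Answer: NXDOMAIN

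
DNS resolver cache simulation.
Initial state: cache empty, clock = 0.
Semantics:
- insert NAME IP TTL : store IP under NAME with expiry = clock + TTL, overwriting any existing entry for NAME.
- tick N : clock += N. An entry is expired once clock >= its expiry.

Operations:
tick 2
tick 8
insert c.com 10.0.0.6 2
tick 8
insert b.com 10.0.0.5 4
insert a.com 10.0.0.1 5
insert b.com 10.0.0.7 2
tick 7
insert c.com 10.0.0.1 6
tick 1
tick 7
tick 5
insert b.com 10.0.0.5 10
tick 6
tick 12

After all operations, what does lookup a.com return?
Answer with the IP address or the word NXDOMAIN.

Answer: NXDOMAIN

Derivation:
Op 1: tick 2 -> clock=2.
Op 2: tick 8 -> clock=10.
Op 3: insert c.com -> 10.0.0.6 (expiry=10+2=12). clock=10
Op 4: tick 8 -> clock=18. purged={c.com}
Op 5: insert b.com -> 10.0.0.5 (expiry=18+4=22). clock=18
Op 6: insert a.com -> 10.0.0.1 (expiry=18+5=23). clock=18
Op 7: insert b.com -> 10.0.0.7 (expiry=18+2=20). clock=18
Op 8: tick 7 -> clock=25. purged={a.com,b.com}
Op 9: insert c.com -> 10.0.0.1 (expiry=25+6=31). clock=25
Op 10: tick 1 -> clock=26.
Op 11: tick 7 -> clock=33. purged={c.com}
Op 12: tick 5 -> clock=38.
Op 13: insert b.com -> 10.0.0.5 (expiry=38+10=48). clock=38
Op 14: tick 6 -> clock=44.
Op 15: tick 12 -> clock=56. purged={b.com}
lookup a.com: not in cache (expired or never inserted)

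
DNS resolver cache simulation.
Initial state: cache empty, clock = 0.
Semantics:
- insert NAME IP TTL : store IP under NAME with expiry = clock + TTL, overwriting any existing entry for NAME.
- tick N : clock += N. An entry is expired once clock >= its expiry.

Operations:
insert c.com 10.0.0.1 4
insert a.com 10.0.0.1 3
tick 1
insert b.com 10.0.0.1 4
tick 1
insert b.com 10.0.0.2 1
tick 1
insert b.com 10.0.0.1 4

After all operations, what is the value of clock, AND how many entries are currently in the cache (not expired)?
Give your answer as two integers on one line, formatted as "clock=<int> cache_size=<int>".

Answer: clock=3 cache_size=2

Derivation:
Op 1: insert c.com -> 10.0.0.1 (expiry=0+4=4). clock=0
Op 2: insert a.com -> 10.0.0.1 (expiry=0+3=3). clock=0
Op 3: tick 1 -> clock=1.
Op 4: insert b.com -> 10.0.0.1 (expiry=1+4=5). clock=1
Op 5: tick 1 -> clock=2.
Op 6: insert b.com -> 10.0.0.2 (expiry=2+1=3). clock=2
Op 7: tick 1 -> clock=3. purged={a.com,b.com}
Op 8: insert b.com -> 10.0.0.1 (expiry=3+4=7). clock=3
Final clock = 3
Final cache (unexpired): {b.com,c.com} -> size=2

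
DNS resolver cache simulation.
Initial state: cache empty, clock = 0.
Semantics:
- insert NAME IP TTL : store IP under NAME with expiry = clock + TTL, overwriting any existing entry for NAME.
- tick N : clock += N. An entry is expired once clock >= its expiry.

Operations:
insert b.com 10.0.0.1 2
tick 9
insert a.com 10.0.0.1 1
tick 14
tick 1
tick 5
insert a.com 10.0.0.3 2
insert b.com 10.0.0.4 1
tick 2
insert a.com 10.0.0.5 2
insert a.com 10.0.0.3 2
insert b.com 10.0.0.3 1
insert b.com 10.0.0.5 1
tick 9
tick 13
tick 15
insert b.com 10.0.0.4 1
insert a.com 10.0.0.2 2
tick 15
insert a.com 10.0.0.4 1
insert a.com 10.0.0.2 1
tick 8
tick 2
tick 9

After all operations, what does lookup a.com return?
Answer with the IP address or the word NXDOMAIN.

Op 1: insert b.com -> 10.0.0.1 (expiry=0+2=2). clock=0
Op 2: tick 9 -> clock=9. purged={b.com}
Op 3: insert a.com -> 10.0.0.1 (expiry=9+1=10). clock=9
Op 4: tick 14 -> clock=23. purged={a.com}
Op 5: tick 1 -> clock=24.
Op 6: tick 5 -> clock=29.
Op 7: insert a.com -> 10.0.0.3 (expiry=29+2=31). clock=29
Op 8: insert b.com -> 10.0.0.4 (expiry=29+1=30). clock=29
Op 9: tick 2 -> clock=31. purged={a.com,b.com}
Op 10: insert a.com -> 10.0.0.5 (expiry=31+2=33). clock=31
Op 11: insert a.com -> 10.0.0.3 (expiry=31+2=33). clock=31
Op 12: insert b.com -> 10.0.0.3 (expiry=31+1=32). clock=31
Op 13: insert b.com -> 10.0.0.5 (expiry=31+1=32). clock=31
Op 14: tick 9 -> clock=40. purged={a.com,b.com}
Op 15: tick 13 -> clock=53.
Op 16: tick 15 -> clock=68.
Op 17: insert b.com -> 10.0.0.4 (expiry=68+1=69). clock=68
Op 18: insert a.com -> 10.0.0.2 (expiry=68+2=70). clock=68
Op 19: tick 15 -> clock=83. purged={a.com,b.com}
Op 20: insert a.com -> 10.0.0.4 (expiry=83+1=84). clock=83
Op 21: insert a.com -> 10.0.0.2 (expiry=83+1=84). clock=83
Op 22: tick 8 -> clock=91. purged={a.com}
Op 23: tick 2 -> clock=93.
Op 24: tick 9 -> clock=102.
lookup a.com: not in cache (expired or never inserted)

Answer: NXDOMAIN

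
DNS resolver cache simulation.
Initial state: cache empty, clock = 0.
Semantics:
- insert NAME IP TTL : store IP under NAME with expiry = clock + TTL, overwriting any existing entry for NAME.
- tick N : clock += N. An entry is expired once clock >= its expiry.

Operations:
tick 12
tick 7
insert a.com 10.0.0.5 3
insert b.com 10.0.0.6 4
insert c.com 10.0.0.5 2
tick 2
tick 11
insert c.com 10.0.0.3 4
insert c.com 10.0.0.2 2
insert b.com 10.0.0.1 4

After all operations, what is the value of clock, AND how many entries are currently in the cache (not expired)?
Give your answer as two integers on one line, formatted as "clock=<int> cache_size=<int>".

Op 1: tick 12 -> clock=12.
Op 2: tick 7 -> clock=19.
Op 3: insert a.com -> 10.0.0.5 (expiry=19+3=22). clock=19
Op 4: insert b.com -> 10.0.0.6 (expiry=19+4=23). clock=19
Op 5: insert c.com -> 10.0.0.5 (expiry=19+2=21). clock=19
Op 6: tick 2 -> clock=21. purged={c.com}
Op 7: tick 11 -> clock=32. purged={a.com,b.com}
Op 8: insert c.com -> 10.0.0.3 (expiry=32+4=36). clock=32
Op 9: insert c.com -> 10.0.0.2 (expiry=32+2=34). clock=32
Op 10: insert b.com -> 10.0.0.1 (expiry=32+4=36). clock=32
Final clock = 32
Final cache (unexpired): {b.com,c.com} -> size=2

Answer: clock=32 cache_size=2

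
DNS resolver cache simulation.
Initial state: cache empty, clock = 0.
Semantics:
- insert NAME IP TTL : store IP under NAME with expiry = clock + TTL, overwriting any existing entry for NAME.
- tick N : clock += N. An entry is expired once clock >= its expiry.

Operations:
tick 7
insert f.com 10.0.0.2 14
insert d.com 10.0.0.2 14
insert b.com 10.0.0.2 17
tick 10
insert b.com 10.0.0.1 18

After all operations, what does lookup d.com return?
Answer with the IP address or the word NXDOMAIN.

Op 1: tick 7 -> clock=7.
Op 2: insert f.com -> 10.0.0.2 (expiry=7+14=21). clock=7
Op 3: insert d.com -> 10.0.0.2 (expiry=7+14=21). clock=7
Op 4: insert b.com -> 10.0.0.2 (expiry=7+17=24). clock=7
Op 5: tick 10 -> clock=17.
Op 6: insert b.com -> 10.0.0.1 (expiry=17+18=35). clock=17
lookup d.com: present, ip=10.0.0.2 expiry=21 > clock=17

Answer: 10.0.0.2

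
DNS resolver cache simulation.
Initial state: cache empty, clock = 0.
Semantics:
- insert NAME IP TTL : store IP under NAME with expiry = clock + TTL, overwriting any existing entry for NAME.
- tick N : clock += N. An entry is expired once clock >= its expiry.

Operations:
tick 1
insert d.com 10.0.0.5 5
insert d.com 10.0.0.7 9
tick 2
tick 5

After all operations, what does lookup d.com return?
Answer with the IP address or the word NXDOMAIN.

Op 1: tick 1 -> clock=1.
Op 2: insert d.com -> 10.0.0.5 (expiry=1+5=6). clock=1
Op 3: insert d.com -> 10.0.0.7 (expiry=1+9=10). clock=1
Op 4: tick 2 -> clock=3.
Op 5: tick 5 -> clock=8.
lookup d.com: present, ip=10.0.0.7 expiry=10 > clock=8

Answer: 10.0.0.7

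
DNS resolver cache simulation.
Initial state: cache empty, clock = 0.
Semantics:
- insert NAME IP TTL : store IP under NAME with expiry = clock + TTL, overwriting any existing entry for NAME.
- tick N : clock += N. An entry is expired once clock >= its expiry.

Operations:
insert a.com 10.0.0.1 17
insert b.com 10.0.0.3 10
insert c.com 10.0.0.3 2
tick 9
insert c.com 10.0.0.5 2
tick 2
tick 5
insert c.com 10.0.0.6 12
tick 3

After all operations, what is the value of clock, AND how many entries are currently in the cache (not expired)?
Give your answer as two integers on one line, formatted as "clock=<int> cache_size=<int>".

Answer: clock=19 cache_size=1

Derivation:
Op 1: insert a.com -> 10.0.0.1 (expiry=0+17=17). clock=0
Op 2: insert b.com -> 10.0.0.3 (expiry=0+10=10). clock=0
Op 3: insert c.com -> 10.0.0.3 (expiry=0+2=2). clock=0
Op 4: tick 9 -> clock=9. purged={c.com}
Op 5: insert c.com -> 10.0.0.5 (expiry=9+2=11). clock=9
Op 6: tick 2 -> clock=11. purged={b.com,c.com}
Op 7: tick 5 -> clock=16.
Op 8: insert c.com -> 10.0.0.6 (expiry=16+12=28). clock=16
Op 9: tick 3 -> clock=19. purged={a.com}
Final clock = 19
Final cache (unexpired): {c.com} -> size=1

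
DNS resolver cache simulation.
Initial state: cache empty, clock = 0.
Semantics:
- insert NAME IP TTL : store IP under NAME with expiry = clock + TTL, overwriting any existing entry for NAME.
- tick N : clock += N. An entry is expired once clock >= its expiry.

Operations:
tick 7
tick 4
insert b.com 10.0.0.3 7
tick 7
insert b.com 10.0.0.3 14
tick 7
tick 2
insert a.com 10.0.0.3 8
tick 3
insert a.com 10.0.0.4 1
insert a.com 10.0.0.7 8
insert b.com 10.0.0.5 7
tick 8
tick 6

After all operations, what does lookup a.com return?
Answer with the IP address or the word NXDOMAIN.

Op 1: tick 7 -> clock=7.
Op 2: tick 4 -> clock=11.
Op 3: insert b.com -> 10.0.0.3 (expiry=11+7=18). clock=11
Op 4: tick 7 -> clock=18. purged={b.com}
Op 5: insert b.com -> 10.0.0.3 (expiry=18+14=32). clock=18
Op 6: tick 7 -> clock=25.
Op 7: tick 2 -> clock=27.
Op 8: insert a.com -> 10.0.0.3 (expiry=27+8=35). clock=27
Op 9: tick 3 -> clock=30.
Op 10: insert a.com -> 10.0.0.4 (expiry=30+1=31). clock=30
Op 11: insert a.com -> 10.0.0.7 (expiry=30+8=38). clock=30
Op 12: insert b.com -> 10.0.0.5 (expiry=30+7=37). clock=30
Op 13: tick 8 -> clock=38. purged={a.com,b.com}
Op 14: tick 6 -> clock=44.
lookup a.com: not in cache (expired or never inserted)

Answer: NXDOMAIN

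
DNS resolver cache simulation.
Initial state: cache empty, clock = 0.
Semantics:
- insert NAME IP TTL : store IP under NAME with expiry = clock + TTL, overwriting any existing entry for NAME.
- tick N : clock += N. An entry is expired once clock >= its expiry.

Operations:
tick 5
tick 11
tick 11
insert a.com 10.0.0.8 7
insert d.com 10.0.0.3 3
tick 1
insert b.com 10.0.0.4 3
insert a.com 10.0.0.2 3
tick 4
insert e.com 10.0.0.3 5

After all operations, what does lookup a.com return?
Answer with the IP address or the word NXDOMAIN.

Answer: NXDOMAIN

Derivation:
Op 1: tick 5 -> clock=5.
Op 2: tick 11 -> clock=16.
Op 3: tick 11 -> clock=27.
Op 4: insert a.com -> 10.0.0.8 (expiry=27+7=34). clock=27
Op 5: insert d.com -> 10.0.0.3 (expiry=27+3=30). clock=27
Op 6: tick 1 -> clock=28.
Op 7: insert b.com -> 10.0.0.4 (expiry=28+3=31). clock=28
Op 8: insert a.com -> 10.0.0.2 (expiry=28+3=31). clock=28
Op 9: tick 4 -> clock=32. purged={a.com,b.com,d.com}
Op 10: insert e.com -> 10.0.0.3 (expiry=32+5=37). clock=32
lookup a.com: not in cache (expired or never inserted)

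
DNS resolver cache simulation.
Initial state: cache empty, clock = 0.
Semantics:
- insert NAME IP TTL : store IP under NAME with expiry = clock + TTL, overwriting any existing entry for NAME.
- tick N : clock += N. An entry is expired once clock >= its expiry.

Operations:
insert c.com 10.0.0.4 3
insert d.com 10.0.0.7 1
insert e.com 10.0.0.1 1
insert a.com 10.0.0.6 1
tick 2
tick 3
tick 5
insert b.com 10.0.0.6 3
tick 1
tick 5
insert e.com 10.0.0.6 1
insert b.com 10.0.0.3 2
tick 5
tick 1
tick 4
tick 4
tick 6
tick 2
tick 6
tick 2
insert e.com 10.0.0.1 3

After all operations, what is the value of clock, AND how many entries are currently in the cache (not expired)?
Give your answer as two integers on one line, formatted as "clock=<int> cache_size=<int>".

Answer: clock=46 cache_size=1

Derivation:
Op 1: insert c.com -> 10.0.0.4 (expiry=0+3=3). clock=0
Op 2: insert d.com -> 10.0.0.7 (expiry=0+1=1). clock=0
Op 3: insert e.com -> 10.0.0.1 (expiry=0+1=1). clock=0
Op 4: insert a.com -> 10.0.0.6 (expiry=0+1=1). clock=0
Op 5: tick 2 -> clock=2. purged={a.com,d.com,e.com}
Op 6: tick 3 -> clock=5. purged={c.com}
Op 7: tick 5 -> clock=10.
Op 8: insert b.com -> 10.0.0.6 (expiry=10+3=13). clock=10
Op 9: tick 1 -> clock=11.
Op 10: tick 5 -> clock=16. purged={b.com}
Op 11: insert e.com -> 10.0.0.6 (expiry=16+1=17). clock=16
Op 12: insert b.com -> 10.0.0.3 (expiry=16+2=18). clock=16
Op 13: tick 5 -> clock=21. purged={b.com,e.com}
Op 14: tick 1 -> clock=22.
Op 15: tick 4 -> clock=26.
Op 16: tick 4 -> clock=30.
Op 17: tick 6 -> clock=36.
Op 18: tick 2 -> clock=38.
Op 19: tick 6 -> clock=44.
Op 20: tick 2 -> clock=46.
Op 21: insert e.com -> 10.0.0.1 (expiry=46+3=49). clock=46
Final clock = 46
Final cache (unexpired): {e.com} -> size=1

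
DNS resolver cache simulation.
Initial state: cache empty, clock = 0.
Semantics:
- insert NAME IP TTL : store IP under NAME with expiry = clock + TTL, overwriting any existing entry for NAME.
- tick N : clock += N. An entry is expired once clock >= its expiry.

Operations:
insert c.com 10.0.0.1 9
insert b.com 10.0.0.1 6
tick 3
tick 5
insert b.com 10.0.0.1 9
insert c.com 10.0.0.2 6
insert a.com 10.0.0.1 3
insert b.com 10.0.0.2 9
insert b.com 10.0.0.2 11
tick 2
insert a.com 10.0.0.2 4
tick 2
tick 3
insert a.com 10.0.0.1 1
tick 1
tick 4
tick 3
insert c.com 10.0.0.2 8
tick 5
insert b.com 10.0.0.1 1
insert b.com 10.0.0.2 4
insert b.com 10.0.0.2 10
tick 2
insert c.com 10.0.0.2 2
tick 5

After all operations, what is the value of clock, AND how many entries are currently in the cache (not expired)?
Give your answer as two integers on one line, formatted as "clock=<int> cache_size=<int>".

Answer: clock=35 cache_size=1

Derivation:
Op 1: insert c.com -> 10.0.0.1 (expiry=0+9=9). clock=0
Op 2: insert b.com -> 10.0.0.1 (expiry=0+6=6). clock=0
Op 3: tick 3 -> clock=3.
Op 4: tick 5 -> clock=8. purged={b.com}
Op 5: insert b.com -> 10.0.0.1 (expiry=8+9=17). clock=8
Op 6: insert c.com -> 10.0.0.2 (expiry=8+6=14). clock=8
Op 7: insert a.com -> 10.0.0.1 (expiry=8+3=11). clock=8
Op 8: insert b.com -> 10.0.0.2 (expiry=8+9=17). clock=8
Op 9: insert b.com -> 10.0.0.2 (expiry=8+11=19). clock=8
Op 10: tick 2 -> clock=10.
Op 11: insert a.com -> 10.0.0.2 (expiry=10+4=14). clock=10
Op 12: tick 2 -> clock=12.
Op 13: tick 3 -> clock=15. purged={a.com,c.com}
Op 14: insert a.com -> 10.0.0.1 (expiry=15+1=16). clock=15
Op 15: tick 1 -> clock=16. purged={a.com}
Op 16: tick 4 -> clock=20. purged={b.com}
Op 17: tick 3 -> clock=23.
Op 18: insert c.com -> 10.0.0.2 (expiry=23+8=31). clock=23
Op 19: tick 5 -> clock=28.
Op 20: insert b.com -> 10.0.0.1 (expiry=28+1=29). clock=28
Op 21: insert b.com -> 10.0.0.2 (expiry=28+4=32). clock=28
Op 22: insert b.com -> 10.0.0.2 (expiry=28+10=38). clock=28
Op 23: tick 2 -> clock=30.
Op 24: insert c.com -> 10.0.0.2 (expiry=30+2=32). clock=30
Op 25: tick 5 -> clock=35. purged={c.com}
Final clock = 35
Final cache (unexpired): {b.com} -> size=1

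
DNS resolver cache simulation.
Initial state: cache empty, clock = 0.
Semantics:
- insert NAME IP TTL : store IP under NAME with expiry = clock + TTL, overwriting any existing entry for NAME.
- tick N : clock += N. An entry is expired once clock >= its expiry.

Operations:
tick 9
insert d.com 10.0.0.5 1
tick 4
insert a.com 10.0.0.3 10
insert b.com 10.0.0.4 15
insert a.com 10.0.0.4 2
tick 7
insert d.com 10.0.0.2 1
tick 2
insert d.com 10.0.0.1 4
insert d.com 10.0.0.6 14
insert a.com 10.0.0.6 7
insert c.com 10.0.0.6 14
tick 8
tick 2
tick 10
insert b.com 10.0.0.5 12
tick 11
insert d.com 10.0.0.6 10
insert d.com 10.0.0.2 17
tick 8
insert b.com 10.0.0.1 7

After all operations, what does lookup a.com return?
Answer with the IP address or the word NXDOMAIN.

Answer: NXDOMAIN

Derivation:
Op 1: tick 9 -> clock=9.
Op 2: insert d.com -> 10.0.0.5 (expiry=9+1=10). clock=9
Op 3: tick 4 -> clock=13. purged={d.com}
Op 4: insert a.com -> 10.0.0.3 (expiry=13+10=23). clock=13
Op 5: insert b.com -> 10.0.0.4 (expiry=13+15=28). clock=13
Op 6: insert a.com -> 10.0.0.4 (expiry=13+2=15). clock=13
Op 7: tick 7 -> clock=20. purged={a.com}
Op 8: insert d.com -> 10.0.0.2 (expiry=20+1=21). clock=20
Op 9: tick 2 -> clock=22. purged={d.com}
Op 10: insert d.com -> 10.0.0.1 (expiry=22+4=26). clock=22
Op 11: insert d.com -> 10.0.0.6 (expiry=22+14=36). clock=22
Op 12: insert a.com -> 10.0.0.6 (expiry=22+7=29). clock=22
Op 13: insert c.com -> 10.0.0.6 (expiry=22+14=36). clock=22
Op 14: tick 8 -> clock=30. purged={a.com,b.com}
Op 15: tick 2 -> clock=32.
Op 16: tick 10 -> clock=42. purged={c.com,d.com}
Op 17: insert b.com -> 10.0.0.5 (expiry=42+12=54). clock=42
Op 18: tick 11 -> clock=53.
Op 19: insert d.com -> 10.0.0.6 (expiry=53+10=63). clock=53
Op 20: insert d.com -> 10.0.0.2 (expiry=53+17=70). clock=53
Op 21: tick 8 -> clock=61. purged={b.com}
Op 22: insert b.com -> 10.0.0.1 (expiry=61+7=68). clock=61
lookup a.com: not in cache (expired or never inserted)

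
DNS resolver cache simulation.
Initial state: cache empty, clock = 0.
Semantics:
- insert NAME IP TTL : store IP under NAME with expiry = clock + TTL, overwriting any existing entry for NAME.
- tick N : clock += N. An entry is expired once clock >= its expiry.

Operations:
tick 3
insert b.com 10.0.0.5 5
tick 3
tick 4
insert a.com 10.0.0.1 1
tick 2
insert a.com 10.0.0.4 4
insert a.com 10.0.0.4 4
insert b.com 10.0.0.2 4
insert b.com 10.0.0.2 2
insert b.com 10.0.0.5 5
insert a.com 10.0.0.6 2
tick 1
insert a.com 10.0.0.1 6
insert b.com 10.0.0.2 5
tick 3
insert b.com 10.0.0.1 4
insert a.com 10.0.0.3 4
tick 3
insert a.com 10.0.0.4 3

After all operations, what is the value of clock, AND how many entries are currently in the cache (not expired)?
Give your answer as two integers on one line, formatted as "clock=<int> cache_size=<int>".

Op 1: tick 3 -> clock=3.
Op 2: insert b.com -> 10.0.0.5 (expiry=3+5=8). clock=3
Op 3: tick 3 -> clock=6.
Op 4: tick 4 -> clock=10. purged={b.com}
Op 5: insert a.com -> 10.0.0.1 (expiry=10+1=11). clock=10
Op 6: tick 2 -> clock=12. purged={a.com}
Op 7: insert a.com -> 10.0.0.4 (expiry=12+4=16). clock=12
Op 8: insert a.com -> 10.0.0.4 (expiry=12+4=16). clock=12
Op 9: insert b.com -> 10.0.0.2 (expiry=12+4=16). clock=12
Op 10: insert b.com -> 10.0.0.2 (expiry=12+2=14). clock=12
Op 11: insert b.com -> 10.0.0.5 (expiry=12+5=17). clock=12
Op 12: insert a.com -> 10.0.0.6 (expiry=12+2=14). clock=12
Op 13: tick 1 -> clock=13.
Op 14: insert a.com -> 10.0.0.1 (expiry=13+6=19). clock=13
Op 15: insert b.com -> 10.0.0.2 (expiry=13+5=18). clock=13
Op 16: tick 3 -> clock=16.
Op 17: insert b.com -> 10.0.0.1 (expiry=16+4=20). clock=16
Op 18: insert a.com -> 10.0.0.3 (expiry=16+4=20). clock=16
Op 19: tick 3 -> clock=19.
Op 20: insert a.com -> 10.0.0.4 (expiry=19+3=22). clock=19
Final clock = 19
Final cache (unexpired): {a.com,b.com} -> size=2

Answer: clock=19 cache_size=2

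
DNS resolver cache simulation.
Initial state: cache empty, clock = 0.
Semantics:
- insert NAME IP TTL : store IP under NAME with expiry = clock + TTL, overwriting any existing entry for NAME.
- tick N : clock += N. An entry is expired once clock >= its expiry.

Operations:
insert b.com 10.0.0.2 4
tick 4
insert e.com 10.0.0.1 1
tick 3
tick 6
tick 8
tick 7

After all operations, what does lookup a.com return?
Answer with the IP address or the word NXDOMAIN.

Answer: NXDOMAIN

Derivation:
Op 1: insert b.com -> 10.0.0.2 (expiry=0+4=4). clock=0
Op 2: tick 4 -> clock=4. purged={b.com}
Op 3: insert e.com -> 10.0.0.1 (expiry=4+1=5). clock=4
Op 4: tick 3 -> clock=7. purged={e.com}
Op 5: tick 6 -> clock=13.
Op 6: tick 8 -> clock=21.
Op 7: tick 7 -> clock=28.
lookup a.com: not in cache (expired or never inserted)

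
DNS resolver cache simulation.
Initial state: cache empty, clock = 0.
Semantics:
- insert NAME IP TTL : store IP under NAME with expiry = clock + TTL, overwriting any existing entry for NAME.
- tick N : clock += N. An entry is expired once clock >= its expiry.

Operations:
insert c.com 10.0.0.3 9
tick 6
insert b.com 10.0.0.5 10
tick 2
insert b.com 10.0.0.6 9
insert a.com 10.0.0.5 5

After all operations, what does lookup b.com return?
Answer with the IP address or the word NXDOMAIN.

Answer: 10.0.0.6

Derivation:
Op 1: insert c.com -> 10.0.0.3 (expiry=0+9=9). clock=0
Op 2: tick 6 -> clock=6.
Op 3: insert b.com -> 10.0.0.5 (expiry=6+10=16). clock=6
Op 4: tick 2 -> clock=8.
Op 5: insert b.com -> 10.0.0.6 (expiry=8+9=17). clock=8
Op 6: insert a.com -> 10.0.0.5 (expiry=8+5=13). clock=8
lookup b.com: present, ip=10.0.0.6 expiry=17 > clock=8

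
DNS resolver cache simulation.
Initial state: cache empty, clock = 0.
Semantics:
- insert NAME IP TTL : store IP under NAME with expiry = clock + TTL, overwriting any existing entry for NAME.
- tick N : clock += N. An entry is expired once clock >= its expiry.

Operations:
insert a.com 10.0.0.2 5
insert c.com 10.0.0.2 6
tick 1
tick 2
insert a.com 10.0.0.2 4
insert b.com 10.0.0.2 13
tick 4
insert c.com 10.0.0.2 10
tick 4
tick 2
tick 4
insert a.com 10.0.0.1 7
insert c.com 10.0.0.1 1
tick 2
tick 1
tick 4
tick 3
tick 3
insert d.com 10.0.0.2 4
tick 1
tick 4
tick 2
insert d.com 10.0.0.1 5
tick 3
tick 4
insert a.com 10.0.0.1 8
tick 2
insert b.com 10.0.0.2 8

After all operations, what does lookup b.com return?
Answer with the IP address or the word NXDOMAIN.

Answer: 10.0.0.2

Derivation:
Op 1: insert a.com -> 10.0.0.2 (expiry=0+5=5). clock=0
Op 2: insert c.com -> 10.0.0.2 (expiry=0+6=6). clock=0
Op 3: tick 1 -> clock=1.
Op 4: tick 2 -> clock=3.
Op 5: insert a.com -> 10.0.0.2 (expiry=3+4=7). clock=3
Op 6: insert b.com -> 10.0.0.2 (expiry=3+13=16). clock=3
Op 7: tick 4 -> clock=7. purged={a.com,c.com}
Op 8: insert c.com -> 10.0.0.2 (expiry=7+10=17). clock=7
Op 9: tick 4 -> clock=11.
Op 10: tick 2 -> clock=13.
Op 11: tick 4 -> clock=17. purged={b.com,c.com}
Op 12: insert a.com -> 10.0.0.1 (expiry=17+7=24). clock=17
Op 13: insert c.com -> 10.0.0.1 (expiry=17+1=18). clock=17
Op 14: tick 2 -> clock=19. purged={c.com}
Op 15: tick 1 -> clock=20.
Op 16: tick 4 -> clock=24. purged={a.com}
Op 17: tick 3 -> clock=27.
Op 18: tick 3 -> clock=30.
Op 19: insert d.com -> 10.0.0.2 (expiry=30+4=34). clock=30
Op 20: tick 1 -> clock=31.
Op 21: tick 4 -> clock=35. purged={d.com}
Op 22: tick 2 -> clock=37.
Op 23: insert d.com -> 10.0.0.1 (expiry=37+5=42). clock=37
Op 24: tick 3 -> clock=40.
Op 25: tick 4 -> clock=44. purged={d.com}
Op 26: insert a.com -> 10.0.0.1 (expiry=44+8=52). clock=44
Op 27: tick 2 -> clock=46.
Op 28: insert b.com -> 10.0.0.2 (expiry=46+8=54). clock=46
lookup b.com: present, ip=10.0.0.2 expiry=54 > clock=46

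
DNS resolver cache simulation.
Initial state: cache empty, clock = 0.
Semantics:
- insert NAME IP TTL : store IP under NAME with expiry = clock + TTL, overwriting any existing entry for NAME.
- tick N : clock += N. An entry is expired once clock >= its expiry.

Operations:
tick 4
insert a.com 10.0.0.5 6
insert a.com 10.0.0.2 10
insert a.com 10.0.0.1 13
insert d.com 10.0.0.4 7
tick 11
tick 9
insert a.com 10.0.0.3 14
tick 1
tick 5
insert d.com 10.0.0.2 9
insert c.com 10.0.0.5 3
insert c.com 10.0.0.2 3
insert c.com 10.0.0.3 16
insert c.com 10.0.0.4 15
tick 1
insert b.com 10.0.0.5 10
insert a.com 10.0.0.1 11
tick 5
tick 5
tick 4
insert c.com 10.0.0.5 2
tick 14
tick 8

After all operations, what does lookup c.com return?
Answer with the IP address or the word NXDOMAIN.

Op 1: tick 4 -> clock=4.
Op 2: insert a.com -> 10.0.0.5 (expiry=4+6=10). clock=4
Op 3: insert a.com -> 10.0.0.2 (expiry=4+10=14). clock=4
Op 4: insert a.com -> 10.0.0.1 (expiry=4+13=17). clock=4
Op 5: insert d.com -> 10.0.0.4 (expiry=4+7=11). clock=4
Op 6: tick 11 -> clock=15. purged={d.com}
Op 7: tick 9 -> clock=24. purged={a.com}
Op 8: insert a.com -> 10.0.0.3 (expiry=24+14=38). clock=24
Op 9: tick 1 -> clock=25.
Op 10: tick 5 -> clock=30.
Op 11: insert d.com -> 10.0.0.2 (expiry=30+9=39). clock=30
Op 12: insert c.com -> 10.0.0.5 (expiry=30+3=33). clock=30
Op 13: insert c.com -> 10.0.0.2 (expiry=30+3=33). clock=30
Op 14: insert c.com -> 10.0.0.3 (expiry=30+16=46). clock=30
Op 15: insert c.com -> 10.0.0.4 (expiry=30+15=45). clock=30
Op 16: tick 1 -> clock=31.
Op 17: insert b.com -> 10.0.0.5 (expiry=31+10=41). clock=31
Op 18: insert a.com -> 10.0.0.1 (expiry=31+11=42). clock=31
Op 19: tick 5 -> clock=36.
Op 20: tick 5 -> clock=41. purged={b.com,d.com}
Op 21: tick 4 -> clock=45. purged={a.com,c.com}
Op 22: insert c.com -> 10.0.0.5 (expiry=45+2=47). clock=45
Op 23: tick 14 -> clock=59. purged={c.com}
Op 24: tick 8 -> clock=67.
lookup c.com: not in cache (expired or never inserted)

Answer: NXDOMAIN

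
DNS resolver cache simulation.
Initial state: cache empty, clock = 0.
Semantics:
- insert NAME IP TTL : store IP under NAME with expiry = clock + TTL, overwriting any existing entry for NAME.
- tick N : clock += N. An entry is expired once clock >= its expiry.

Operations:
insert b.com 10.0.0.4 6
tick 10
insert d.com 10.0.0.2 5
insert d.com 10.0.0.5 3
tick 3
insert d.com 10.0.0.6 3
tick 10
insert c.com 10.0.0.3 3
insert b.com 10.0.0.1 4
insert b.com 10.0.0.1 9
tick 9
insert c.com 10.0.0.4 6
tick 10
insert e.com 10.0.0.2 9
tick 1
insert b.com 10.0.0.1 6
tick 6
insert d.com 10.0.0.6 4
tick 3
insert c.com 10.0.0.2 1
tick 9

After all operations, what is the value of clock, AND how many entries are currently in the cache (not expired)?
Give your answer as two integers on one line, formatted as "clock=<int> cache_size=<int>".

Op 1: insert b.com -> 10.0.0.4 (expiry=0+6=6). clock=0
Op 2: tick 10 -> clock=10. purged={b.com}
Op 3: insert d.com -> 10.0.0.2 (expiry=10+5=15). clock=10
Op 4: insert d.com -> 10.0.0.5 (expiry=10+3=13). clock=10
Op 5: tick 3 -> clock=13. purged={d.com}
Op 6: insert d.com -> 10.0.0.6 (expiry=13+3=16). clock=13
Op 7: tick 10 -> clock=23. purged={d.com}
Op 8: insert c.com -> 10.0.0.3 (expiry=23+3=26). clock=23
Op 9: insert b.com -> 10.0.0.1 (expiry=23+4=27). clock=23
Op 10: insert b.com -> 10.0.0.1 (expiry=23+9=32). clock=23
Op 11: tick 9 -> clock=32. purged={b.com,c.com}
Op 12: insert c.com -> 10.0.0.4 (expiry=32+6=38). clock=32
Op 13: tick 10 -> clock=42. purged={c.com}
Op 14: insert e.com -> 10.0.0.2 (expiry=42+9=51). clock=42
Op 15: tick 1 -> clock=43.
Op 16: insert b.com -> 10.0.0.1 (expiry=43+6=49). clock=43
Op 17: tick 6 -> clock=49. purged={b.com}
Op 18: insert d.com -> 10.0.0.6 (expiry=49+4=53). clock=49
Op 19: tick 3 -> clock=52. purged={e.com}
Op 20: insert c.com -> 10.0.0.2 (expiry=52+1=53). clock=52
Op 21: tick 9 -> clock=61. purged={c.com,d.com}
Final clock = 61
Final cache (unexpired): {} -> size=0

Answer: clock=61 cache_size=0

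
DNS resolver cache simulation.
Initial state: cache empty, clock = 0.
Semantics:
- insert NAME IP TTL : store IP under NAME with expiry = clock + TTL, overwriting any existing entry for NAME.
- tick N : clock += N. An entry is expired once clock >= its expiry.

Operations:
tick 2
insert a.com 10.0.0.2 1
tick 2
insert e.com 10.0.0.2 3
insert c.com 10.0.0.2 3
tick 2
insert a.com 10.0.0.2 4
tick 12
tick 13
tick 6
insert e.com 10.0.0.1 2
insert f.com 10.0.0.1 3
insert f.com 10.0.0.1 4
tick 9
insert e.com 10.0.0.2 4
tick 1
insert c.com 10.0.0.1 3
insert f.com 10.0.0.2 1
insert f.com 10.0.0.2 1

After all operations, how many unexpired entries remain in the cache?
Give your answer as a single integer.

Answer: 3

Derivation:
Op 1: tick 2 -> clock=2.
Op 2: insert a.com -> 10.0.0.2 (expiry=2+1=3). clock=2
Op 3: tick 2 -> clock=4. purged={a.com}
Op 4: insert e.com -> 10.0.0.2 (expiry=4+3=7). clock=4
Op 5: insert c.com -> 10.0.0.2 (expiry=4+3=7). clock=4
Op 6: tick 2 -> clock=6.
Op 7: insert a.com -> 10.0.0.2 (expiry=6+4=10). clock=6
Op 8: tick 12 -> clock=18. purged={a.com,c.com,e.com}
Op 9: tick 13 -> clock=31.
Op 10: tick 6 -> clock=37.
Op 11: insert e.com -> 10.0.0.1 (expiry=37+2=39). clock=37
Op 12: insert f.com -> 10.0.0.1 (expiry=37+3=40). clock=37
Op 13: insert f.com -> 10.0.0.1 (expiry=37+4=41). clock=37
Op 14: tick 9 -> clock=46. purged={e.com,f.com}
Op 15: insert e.com -> 10.0.0.2 (expiry=46+4=50). clock=46
Op 16: tick 1 -> clock=47.
Op 17: insert c.com -> 10.0.0.1 (expiry=47+3=50). clock=47
Op 18: insert f.com -> 10.0.0.2 (expiry=47+1=48). clock=47
Op 19: insert f.com -> 10.0.0.2 (expiry=47+1=48). clock=47
Final cache (unexpired): {c.com,e.com,f.com} -> size=3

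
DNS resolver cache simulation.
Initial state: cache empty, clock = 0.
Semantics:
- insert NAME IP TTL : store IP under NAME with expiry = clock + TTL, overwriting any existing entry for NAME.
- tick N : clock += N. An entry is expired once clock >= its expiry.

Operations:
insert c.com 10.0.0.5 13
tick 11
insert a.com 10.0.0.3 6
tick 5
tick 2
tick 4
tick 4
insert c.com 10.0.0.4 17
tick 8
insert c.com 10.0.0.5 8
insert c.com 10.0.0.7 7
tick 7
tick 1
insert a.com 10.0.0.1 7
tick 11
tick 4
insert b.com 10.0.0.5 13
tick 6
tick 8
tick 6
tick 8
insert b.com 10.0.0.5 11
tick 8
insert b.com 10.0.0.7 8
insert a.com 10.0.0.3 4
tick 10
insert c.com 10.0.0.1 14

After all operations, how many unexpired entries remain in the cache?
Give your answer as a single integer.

Op 1: insert c.com -> 10.0.0.5 (expiry=0+13=13). clock=0
Op 2: tick 11 -> clock=11.
Op 3: insert a.com -> 10.0.0.3 (expiry=11+6=17). clock=11
Op 4: tick 5 -> clock=16. purged={c.com}
Op 5: tick 2 -> clock=18. purged={a.com}
Op 6: tick 4 -> clock=22.
Op 7: tick 4 -> clock=26.
Op 8: insert c.com -> 10.0.0.4 (expiry=26+17=43). clock=26
Op 9: tick 8 -> clock=34.
Op 10: insert c.com -> 10.0.0.5 (expiry=34+8=42). clock=34
Op 11: insert c.com -> 10.0.0.7 (expiry=34+7=41). clock=34
Op 12: tick 7 -> clock=41. purged={c.com}
Op 13: tick 1 -> clock=42.
Op 14: insert a.com -> 10.0.0.1 (expiry=42+7=49). clock=42
Op 15: tick 11 -> clock=53. purged={a.com}
Op 16: tick 4 -> clock=57.
Op 17: insert b.com -> 10.0.0.5 (expiry=57+13=70). clock=57
Op 18: tick 6 -> clock=63.
Op 19: tick 8 -> clock=71. purged={b.com}
Op 20: tick 6 -> clock=77.
Op 21: tick 8 -> clock=85.
Op 22: insert b.com -> 10.0.0.5 (expiry=85+11=96). clock=85
Op 23: tick 8 -> clock=93.
Op 24: insert b.com -> 10.0.0.7 (expiry=93+8=101). clock=93
Op 25: insert a.com -> 10.0.0.3 (expiry=93+4=97). clock=93
Op 26: tick 10 -> clock=103. purged={a.com,b.com}
Op 27: insert c.com -> 10.0.0.1 (expiry=103+14=117). clock=103
Final cache (unexpired): {c.com} -> size=1

Answer: 1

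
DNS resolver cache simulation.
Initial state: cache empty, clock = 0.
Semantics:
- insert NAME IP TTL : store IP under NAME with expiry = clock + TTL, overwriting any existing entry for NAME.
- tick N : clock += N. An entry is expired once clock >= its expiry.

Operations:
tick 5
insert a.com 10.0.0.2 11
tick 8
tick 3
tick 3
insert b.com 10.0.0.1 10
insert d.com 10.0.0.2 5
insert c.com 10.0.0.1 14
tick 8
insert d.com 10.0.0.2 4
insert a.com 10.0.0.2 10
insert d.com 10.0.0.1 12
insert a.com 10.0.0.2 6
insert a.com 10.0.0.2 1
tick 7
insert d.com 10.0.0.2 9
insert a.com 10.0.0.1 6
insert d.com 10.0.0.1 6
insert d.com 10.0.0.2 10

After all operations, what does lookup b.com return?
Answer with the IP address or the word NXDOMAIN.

Op 1: tick 5 -> clock=5.
Op 2: insert a.com -> 10.0.0.2 (expiry=5+11=16). clock=5
Op 3: tick 8 -> clock=13.
Op 4: tick 3 -> clock=16. purged={a.com}
Op 5: tick 3 -> clock=19.
Op 6: insert b.com -> 10.0.0.1 (expiry=19+10=29). clock=19
Op 7: insert d.com -> 10.0.0.2 (expiry=19+5=24). clock=19
Op 8: insert c.com -> 10.0.0.1 (expiry=19+14=33). clock=19
Op 9: tick 8 -> clock=27. purged={d.com}
Op 10: insert d.com -> 10.0.0.2 (expiry=27+4=31). clock=27
Op 11: insert a.com -> 10.0.0.2 (expiry=27+10=37). clock=27
Op 12: insert d.com -> 10.0.0.1 (expiry=27+12=39). clock=27
Op 13: insert a.com -> 10.0.0.2 (expiry=27+6=33). clock=27
Op 14: insert a.com -> 10.0.0.2 (expiry=27+1=28). clock=27
Op 15: tick 7 -> clock=34. purged={a.com,b.com,c.com}
Op 16: insert d.com -> 10.0.0.2 (expiry=34+9=43). clock=34
Op 17: insert a.com -> 10.0.0.1 (expiry=34+6=40). clock=34
Op 18: insert d.com -> 10.0.0.1 (expiry=34+6=40). clock=34
Op 19: insert d.com -> 10.0.0.2 (expiry=34+10=44). clock=34
lookup b.com: not in cache (expired or never inserted)

Answer: NXDOMAIN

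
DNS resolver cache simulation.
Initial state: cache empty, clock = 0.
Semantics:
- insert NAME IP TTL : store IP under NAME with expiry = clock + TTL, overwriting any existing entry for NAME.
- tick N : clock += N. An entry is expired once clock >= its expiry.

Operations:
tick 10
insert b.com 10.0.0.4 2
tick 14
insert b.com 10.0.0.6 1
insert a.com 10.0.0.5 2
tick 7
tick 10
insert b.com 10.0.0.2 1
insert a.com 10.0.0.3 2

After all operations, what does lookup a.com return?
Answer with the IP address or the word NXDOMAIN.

Answer: 10.0.0.3

Derivation:
Op 1: tick 10 -> clock=10.
Op 2: insert b.com -> 10.0.0.4 (expiry=10+2=12). clock=10
Op 3: tick 14 -> clock=24. purged={b.com}
Op 4: insert b.com -> 10.0.0.6 (expiry=24+1=25). clock=24
Op 5: insert a.com -> 10.0.0.5 (expiry=24+2=26). clock=24
Op 6: tick 7 -> clock=31. purged={a.com,b.com}
Op 7: tick 10 -> clock=41.
Op 8: insert b.com -> 10.0.0.2 (expiry=41+1=42). clock=41
Op 9: insert a.com -> 10.0.0.3 (expiry=41+2=43). clock=41
lookup a.com: present, ip=10.0.0.3 expiry=43 > clock=41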